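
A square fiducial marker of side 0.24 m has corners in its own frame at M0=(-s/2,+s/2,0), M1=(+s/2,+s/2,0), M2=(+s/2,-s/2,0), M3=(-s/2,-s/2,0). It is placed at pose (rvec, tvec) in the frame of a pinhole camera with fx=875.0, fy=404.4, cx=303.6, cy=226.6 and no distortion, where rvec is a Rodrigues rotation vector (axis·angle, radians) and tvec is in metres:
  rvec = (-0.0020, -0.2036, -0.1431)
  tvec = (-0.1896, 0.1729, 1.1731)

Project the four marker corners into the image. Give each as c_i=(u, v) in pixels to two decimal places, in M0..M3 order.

Intrinsics K: fx=875.0, fy=404.4, cx=303.6, cy=226.6
Marker side s = 0.24 m; corners in marker frame (Z=0):
  M0 = (-0.1200, +0.1200, 0)
  M1 = (+0.1200, +0.1200, 0)
  M2 = (+0.1200, -0.1200, 0)
  M3 = (-0.1200, -0.1200, 0)
rvec = (-0.0020, -0.2036, -0.1431), |rvec| = θ = 0.24887 rad = 14.259°
Rodrigues: sinθ=0.24631, 1−cosθ=0.03081; R = I + sinθ·[k]× + (1−cosθ)·[k]×²:
    [+0.96919 +0.14183 -0.20136]
    [-0.14142 +0.98981 +0.01647]
    [+0.20165 +0.01251 +0.97938]
t = (-0.1896, 0.1729, 1.1731) m
M0: Pc = R·M0+t = (-0.28888, +0.30865, +1.15040); u = 875.0·(-0.28888)/1.15040 + 303.6 = 83.8744, v = 404.4·(+0.30865)/1.15040 + 226.6 = 335.0988
M1: Pc = R·M1+t = (-0.05628, +0.27471, +1.19880); u = 875.0·(-0.05628)/1.19880 + 303.6 = 262.5235, v = 404.4·(+0.27471)/1.19880 + 226.6 = 319.2688
M2: Pc = R·M2+t = (-0.09032, +0.03715, +1.19580); u = 875.0·(-0.09032)/1.19580 + 303.6 = 237.5128, v = 404.4·(+0.03715)/1.19580 + 226.6 = 239.1641
M3: Pc = R·M3+t = (-0.32292, +0.07109, +1.14740); u = 875.0·(-0.32292)/1.14740 + 303.6 = 57.3412, v = 404.4·(+0.07109)/1.14740 + 226.6 = 251.6568

c0=(83.87, 335.10) c1=(262.52, 319.27) c2=(237.51, 239.16) c3=(57.34, 251.66)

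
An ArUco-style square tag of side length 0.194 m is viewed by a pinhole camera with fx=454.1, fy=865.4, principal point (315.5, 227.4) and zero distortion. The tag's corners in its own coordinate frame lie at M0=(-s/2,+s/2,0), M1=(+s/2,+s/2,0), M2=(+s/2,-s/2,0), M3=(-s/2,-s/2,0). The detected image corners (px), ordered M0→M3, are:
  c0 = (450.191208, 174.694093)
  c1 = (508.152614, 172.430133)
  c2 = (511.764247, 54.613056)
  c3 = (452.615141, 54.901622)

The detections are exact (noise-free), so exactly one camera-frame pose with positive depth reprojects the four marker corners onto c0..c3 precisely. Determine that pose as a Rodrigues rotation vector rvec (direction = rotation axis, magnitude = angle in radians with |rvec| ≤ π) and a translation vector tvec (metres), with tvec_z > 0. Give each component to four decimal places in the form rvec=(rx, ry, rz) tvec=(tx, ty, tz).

Intrinsics K: fx=454.1, fy=865.4, cx=315.5, cy=227.4
Marker side s = 0.194 m; corners in marker frame (Z=0):
  M0 = (-0.0970, +0.0970, 0)
  M1 = (+0.0970, +0.0970, 0)
  M2 = (+0.0970, -0.0970, 0)
  M3 = (-0.0970, -0.0970, 0)
Detected image corners:
  c0 = (450.191208, 174.694093) px
  c1 = (508.152614, 172.430133) px
  c2 = (511.764247, 54.613056) px
  c3 = (452.615141, 54.901622) px
Planar DLT: solve 8×8 A·h = b for H (H[2,2]=1):
  H  [+343.55973 +36.82779 +480.91157]
  H  [+3.28552 +624.79980 +114.78259]
  H  [+0.08688 +0.10903 +1.00000]
B = K⁻¹H; ‖b₁‖=0.701869, ‖b₂‖=0.701869; λ = 2/(‖b₁‖+‖b₂‖) = 1.424767, sign → tz>0 ⇒ λ=+1.424767
r₁ = λ·B[:,0] = (+0.99194,-0.02712,+0.12378); r₂ = λ·B[:,1] = (+0.00762,+0.98783,+0.15534)
r₃ = r₁×r₂ = (-0.12649,-0.15315,+0.98007); SVD([r₁ r₂ r₃]) → R = UVᵀ:
  R  [+0.99194 +0.00762 -0.12649]
  R  [-0.02712 +0.98783 -0.15315]
  R  [+0.12378 +0.15534 +0.98007]
t = (+0.51899, -0.18541, +1.42477) m
tr R = 2.959845; θ = arccos((tr R − 1)/2) = 0.200725 rad = 11.501°
axis k = ((R−Rᵀ)₃₂, (R−Rᵀ)₁₃, (R−Rᵀ)₂₁) / (2 sinθ) = (+0.773630, -0.627621, -0.087111)
rvec = θ·k = (+0.155287, -0.125979, -0.017485)

rvec=(0.1553, -0.1260, -0.0175) tvec=(0.5190, -0.1854, 1.4248)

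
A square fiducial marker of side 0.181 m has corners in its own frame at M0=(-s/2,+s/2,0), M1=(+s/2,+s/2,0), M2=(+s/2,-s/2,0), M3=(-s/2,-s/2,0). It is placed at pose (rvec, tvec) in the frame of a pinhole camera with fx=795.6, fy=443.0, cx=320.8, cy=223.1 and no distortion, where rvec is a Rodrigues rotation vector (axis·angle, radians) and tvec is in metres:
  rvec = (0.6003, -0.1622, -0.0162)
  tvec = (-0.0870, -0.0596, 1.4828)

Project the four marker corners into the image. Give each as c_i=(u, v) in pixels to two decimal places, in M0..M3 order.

c0=(227.02, 229.14) c1=(320.51, 225.81) c2=(323.68, 180.20) c3=(223.52, 182.92)

Intrinsics K: fx=795.6, fy=443.0, cx=320.8, cy=223.1
Marker side s = 0.181 m; corners in marker frame (Z=0):
  M0 = (-0.0905, +0.0905, 0)
  M1 = (+0.0905, +0.0905, 0)
  M2 = (+0.0905, -0.0905, 0)
  M3 = (-0.0905, -0.0905, 0)
rvec = (0.6003, -0.1622, -0.0162), |rvec| = θ = 0.62204 rad = 35.640°
Rodrigues: sinθ=0.58269, 1−cosθ=0.18731; R = I + sinθ·[k]× + (1−cosθ)·[k]×²:
    [+0.98714 -0.03196 -0.15665]
    [-0.06231 +0.82543 -0.56106]
    [+0.14723 +0.56360 +0.81282]
t = (-0.0870, -0.0596, 1.4828) m
M0: Pc = R·M0+t = (-0.17923, +0.02074, +1.52048); u = 795.6·(-0.17923)/1.52048 + 320.8 = 227.0179, v = 443.0·(+0.02074)/1.52048 + 223.1 = 229.1428
M1: Pc = R·M1+t = (-0.00056, +0.00946, +1.54713); u = 795.6·(-0.00056)/1.54713 + 320.8 = 320.5139, v = 443.0·(+0.00946)/1.54713 + 223.1 = 225.8094
M2: Pc = R·M2+t = (+0.00523, -0.13994, +1.44512); u = 795.6·(+0.00523)/1.44512 + 320.8 = 323.6784, v = 443.0·(-0.13994)/1.44512 + 223.1 = 180.2014
M3: Pc = R·M3+t = (-0.17344, -0.12866, +1.41847); u = 795.6·(-0.17344)/1.41847 + 320.8 = 223.5179, v = 443.0·(-0.12866)/1.41847 + 223.1 = 182.9177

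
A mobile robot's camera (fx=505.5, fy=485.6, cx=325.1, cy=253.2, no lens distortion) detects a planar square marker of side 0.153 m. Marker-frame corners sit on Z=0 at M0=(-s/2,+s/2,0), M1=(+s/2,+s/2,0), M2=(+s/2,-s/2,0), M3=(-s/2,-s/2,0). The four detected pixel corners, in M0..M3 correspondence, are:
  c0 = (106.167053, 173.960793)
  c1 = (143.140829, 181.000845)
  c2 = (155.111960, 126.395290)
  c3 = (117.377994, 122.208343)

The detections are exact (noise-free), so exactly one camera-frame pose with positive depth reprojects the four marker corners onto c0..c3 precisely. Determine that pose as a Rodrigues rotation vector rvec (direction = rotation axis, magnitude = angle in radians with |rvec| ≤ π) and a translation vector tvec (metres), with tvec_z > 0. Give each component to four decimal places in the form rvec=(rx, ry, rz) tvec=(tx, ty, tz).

rvec=(-0.0243, 0.5080, 0.2233) tvec=(-0.5302, -0.2894, 1.3732)

Intrinsics K: fx=505.5, fy=485.6, cx=325.1, cy=253.2
Marker side s = 0.153 m; corners in marker frame (Z=0):
  M0 = (-0.0765, +0.0765, 0)
  M1 = (+0.0765, +0.0765, 0)
  M2 = (+0.0765, -0.0765, 0)
  M3 = (-0.0765, -0.0765, 0)
Detected image corners:
  c0 = (106.167053, 173.960793) px
  c1 = (143.140829, 181.000845) px
  c2 = (155.111960, 126.395290) px
  c3 = (117.377994, 122.208343) px
Planar DLT: solve 8×8 A·h = b for H (H[2,2]=1):
  H  [+198.07240 -72.63425 +129.93452]
  H  [-16.57855 +350.85939 +150.86316]
  H  [-0.35313 +0.02343 +1.00000]
B = K⁻¹H; ‖b₁‖=0.728211, ‖b₂‖=0.728211; λ = 2/(‖b₁‖+‖b₂‖) = 1.373228, sign → tz>0 ⇒ λ=+1.373228
r₁ = λ·B[:,0] = (+0.84995,+0.20597,-0.48493); r₂ = λ·B[:,1] = (-0.21801,+0.97542,+0.03218)
r₃ = r₁×r₂ = (+0.47964,+0.07837,+0.87396); SVD([r₁ r₂ r₃]) → R = UVᵀ:
  R  [+0.84995 -0.21801 +0.47964]
  R  [+0.20597 +0.97542 +0.07837]
  R  [-0.48493 +0.03218 +0.87396]
t = (-0.53018, -0.28940, +1.37323) m
tr R = 2.699325; θ = arccos((tr R − 1)/2) = 0.555451 rad = 31.825°
axis k = ((R−Rᵀ)₃₂, (R−Rᵀ)₁₃, (R−Rᵀ)₂₁) / (2 sinθ) = (-0.043794, +0.914587, +0.402011)
rvec = θ·k = (-0.024326, +0.508008, +0.223298)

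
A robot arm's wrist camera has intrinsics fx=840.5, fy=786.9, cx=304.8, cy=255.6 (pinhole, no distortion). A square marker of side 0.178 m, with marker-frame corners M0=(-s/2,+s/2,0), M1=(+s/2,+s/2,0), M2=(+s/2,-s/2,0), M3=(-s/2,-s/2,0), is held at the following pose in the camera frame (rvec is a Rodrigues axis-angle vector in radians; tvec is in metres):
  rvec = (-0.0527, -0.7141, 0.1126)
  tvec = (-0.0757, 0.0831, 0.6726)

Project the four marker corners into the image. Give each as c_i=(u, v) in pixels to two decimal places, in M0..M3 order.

Intrinsics K: fx=840.5, fy=786.9, cx=304.8, cy=255.6
Marker side s = 0.178 m; corners in marker frame (Z=0):
  M0 = (-0.0890, +0.0890, 0)
  M1 = (+0.0890, +0.0890, 0)
  M2 = (+0.0890, -0.0890, 0)
  M3 = (-0.0890, -0.0890, 0)
rvec = (-0.0527, -0.7141, 0.1126), |rvec| = θ = 0.72484 rad = 41.530°
Rodrigues: sinθ=0.66302, 1−cosθ=0.25140; R = I + sinθ·[k]× + (1−cosθ)·[k]×²:
    [+0.74993 -0.08499 -0.65603]
    [+0.12100 +0.99260 +0.00973]
    [+0.65035 -0.08668 +0.75467]
t = (-0.0757, 0.0831, 0.6726) m
M0: Pc = R·M0+t = (-0.15001, +0.16067, +0.60700); u = 840.5·(-0.15001)/0.60700 + 304.8 = 97.0884, v = 786.9·(+0.16067)/0.60700 + 255.6 = 463.8905
M1: Pc = R·M1+t = (-0.01652, +0.18221, +0.72277); u = 840.5·(-0.01652)/0.72277 + 304.8 = 285.5891, v = 786.9·(+0.18221)/0.72277 + 255.6 = 453.9791
M2: Pc = R·M2+t = (-0.00139, +0.00553, +0.73820); u = 840.5·(-0.00139)/0.73820 + 304.8 = 303.2152, v = 786.9·(+0.00553)/0.73820 + 255.6 = 261.4921
M3: Pc = R·M3+t = (-0.13488, -0.01601, +0.62243); u = 840.5·(-0.13488)/0.62243 + 304.8 = 122.6652, v = 786.9·(-0.01601)/0.62243 + 255.6 = 235.3583

c0=(97.09, 463.89) c1=(285.59, 453.98) c2=(303.22, 261.49) c3=(122.67, 235.36)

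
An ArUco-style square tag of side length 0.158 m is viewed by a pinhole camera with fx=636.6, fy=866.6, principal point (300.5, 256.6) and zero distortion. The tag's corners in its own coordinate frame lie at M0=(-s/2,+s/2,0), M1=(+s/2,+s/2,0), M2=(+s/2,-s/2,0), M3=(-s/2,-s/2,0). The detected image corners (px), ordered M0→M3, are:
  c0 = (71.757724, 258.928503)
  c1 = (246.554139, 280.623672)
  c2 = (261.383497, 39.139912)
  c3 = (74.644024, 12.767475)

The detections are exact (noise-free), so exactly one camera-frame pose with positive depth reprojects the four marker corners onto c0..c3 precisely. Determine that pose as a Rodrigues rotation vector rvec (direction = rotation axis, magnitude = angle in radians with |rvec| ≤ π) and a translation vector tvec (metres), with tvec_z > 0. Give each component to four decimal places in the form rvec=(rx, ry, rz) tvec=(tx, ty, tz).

rvec=(0.2405, -0.0334, 0.0974) tvec=(-0.1200, -0.0675, 0.5594)

Intrinsics K: fx=636.6, fy=866.6, cx=300.5, cy=256.6
Marker side s = 0.158 m; corners in marker frame (Z=0):
  M0 = (-0.0790, +0.0790, 0)
  M1 = (+0.0790, +0.0790, 0)
  M2 = (+0.0790, -0.0790, 0)
  M3 = (-0.0790, -0.0790, 0)
Detected image corners:
  c0 = (71.757724, 258.928503) px
  c1 = (246.554139, 280.623672) px
  c2 = (261.383497, 39.139912) px
  c3 = (74.644024, 12.767475) px
Planar DLT: solve 8×8 A·h = b for H (H[2,2]=1):
  H  [+1155.89620 +12.74301 +164.00703]
  H  [+163.42004 +1605.49505 +152.00556]
  H  [+0.07981 +0.42207 +1.00000]
B = K⁻¹H; ‖b₁‖=1.787478, ‖b₂‖=1.787478; λ = 2/(‖b₁‖+‖b₂‖) = 0.559447, sign → tz>0 ⇒ λ=+0.559447
r₁ = λ·B[:,0] = (+0.99473,+0.09228,+0.04465); r₂ = λ·B[:,1] = (-0.10026,+0.96654,+0.23612)
r₃ = r₁×r₂ = (-0.02137,-0.23936,+0.97070); SVD([r₁ r₂ r₃]) → R = UVᵀ:
  R  [+0.99473 -0.10026 -0.02137]
  R  [+0.09228 +0.96654 -0.23936]
  R  [+0.04465 +0.23612 +0.97070]
t = (-0.11995, -0.06752, +0.55945) m
tr R = 2.931965; θ = arccos((tr R − 1)/2) = 0.261580 rad = 14.987°
axis k = ((R−Rᵀ)₃₂, (R−Rᵀ)₁₃, (R−Rᵀ)₂₁) / (2 sinθ) = (+0.919310, -0.127635, +0.372262)
rvec = θ·k = (+0.240473, -0.033387, +0.097376)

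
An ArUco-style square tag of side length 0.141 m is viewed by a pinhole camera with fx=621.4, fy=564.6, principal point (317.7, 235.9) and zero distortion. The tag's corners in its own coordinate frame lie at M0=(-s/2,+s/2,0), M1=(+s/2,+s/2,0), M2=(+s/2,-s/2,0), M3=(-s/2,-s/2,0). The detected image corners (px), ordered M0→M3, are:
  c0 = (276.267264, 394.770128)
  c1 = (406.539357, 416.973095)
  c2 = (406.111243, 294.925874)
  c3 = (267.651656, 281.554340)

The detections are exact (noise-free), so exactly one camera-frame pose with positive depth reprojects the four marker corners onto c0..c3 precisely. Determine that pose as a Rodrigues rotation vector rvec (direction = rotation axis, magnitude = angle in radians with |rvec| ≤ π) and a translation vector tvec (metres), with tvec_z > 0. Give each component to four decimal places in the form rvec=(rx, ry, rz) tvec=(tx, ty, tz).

Intrinsics K: fx=621.4, fy=564.6, cx=317.7, cy=235.9
Marker side s = 0.141 m; corners in marker frame (Z=0):
  M0 = (-0.0705, +0.0705, 0)
  M1 = (+0.0705, +0.0705, 0)
  M2 = (+0.0705, -0.0705, 0)
  M3 = (-0.0705, -0.0705, 0)
Detected image corners:
  c0 = (276.267264, 394.770128) px
  c1 = (406.539357, 416.973095) px
  c2 = (406.111243, 294.925874) px
  c3 = (267.651656, 281.554340) px
Planar DLT: solve 8×8 A·h = b for H (H[2,2]=1):
  H  [+748.24386 +186.72094 +336.36854]
  H  [-81.38484 +989.94036 +348.55491]
  H  [-0.60087 +0.45238 +1.00000]
B = K⁻¹H; ‖b₁‖=1.629903, ‖b₂‖=1.629903; λ = 2/(‖b₁‖+‖b₂‖) = 0.613534, sign → tz>0 ⇒ λ=+0.613534
r₁ = λ·B[:,0] = (+0.92725,+0.06559,-0.36865); r₂ = λ·B[:,1] = (+0.04246,+0.95977,+0.27755)
r₃ = r₁×r₂ = (+0.37203,-0.27301,+0.88716); SVD([r₁ r₂ r₃]) → R = UVᵀ:
  R  [+0.92725 +0.04246 +0.37203]
  R  [+0.06559 +0.95977 -0.27301]
  R  [-0.36865 +0.27755 +0.88716]
t = (+0.01843, +0.12242, +0.61353) m
tr R = 2.774188; θ = arccos((tr R − 1)/2) = 0.479785 rad = 27.490°
axis k = ((R−Rᵀ)₃₂, (R−Rᵀ)₁₃, (R−Rᵀ)₂₁) / (2 sinθ) = (+0.596375, +0.802315, +0.025061)
rvec = θ·k = (+0.286132, +0.384939, +0.012024)

rvec=(0.2861, 0.3849, 0.0120) tvec=(0.0184, 0.1224, 0.6135)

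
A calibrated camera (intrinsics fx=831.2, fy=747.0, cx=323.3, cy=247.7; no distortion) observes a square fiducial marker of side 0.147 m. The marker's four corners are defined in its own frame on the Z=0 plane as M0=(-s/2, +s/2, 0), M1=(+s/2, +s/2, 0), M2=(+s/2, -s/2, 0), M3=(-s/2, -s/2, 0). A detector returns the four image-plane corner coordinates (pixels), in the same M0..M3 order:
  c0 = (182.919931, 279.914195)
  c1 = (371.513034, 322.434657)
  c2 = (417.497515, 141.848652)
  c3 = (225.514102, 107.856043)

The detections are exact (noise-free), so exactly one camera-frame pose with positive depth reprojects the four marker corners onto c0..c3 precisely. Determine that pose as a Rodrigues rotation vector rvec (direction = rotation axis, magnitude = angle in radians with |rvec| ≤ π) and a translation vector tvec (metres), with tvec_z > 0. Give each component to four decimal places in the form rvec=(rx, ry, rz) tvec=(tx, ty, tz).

rvec=(0.0025, 0.2093, 0.2248) tvec=(-0.0193, -0.0284, 0.6083)

Intrinsics K: fx=831.2, fy=747.0, cx=323.3, cy=247.7
Marker side s = 0.147 m; corners in marker frame (Z=0):
  M0 = (-0.0735, +0.0735, 0)
  M1 = (+0.0735, +0.0735, 0)
  M2 = (+0.0735, -0.0735, 0)
  M3 = (-0.0735, -0.0735, 0)
Detected image corners:
  c0 = (182.919931, 279.914195) px
  c1 = (371.513034, 322.434657) px
  c2 = (417.497515, 141.848652) px
  c3 = (225.514102, 107.856043) px
Planar DLT: solve 8×8 A·h = b for H (H[2,2]=1):
  H  [+1193.18852 -288.28465 +296.92672]
  H  [+188.29123 +1207.79745 +212.81312]
  H  [-0.33823 +0.04248 +1.00000]
B = K⁻¹H; ‖b₁‖=1.643997, ‖b₂‖=1.643997; λ = 2/(‖b₁‖+‖b₂‖) = 0.608273, sign → tz>0 ⇒ λ=+0.608273
r₁ = λ·B[:,0] = (+0.95320,+0.22154,-0.20574); r₂ = λ·B[:,1] = (-0.22102,+0.97493,+0.02584)
r₃ = r₁×r₂ = (+0.20630,+0.02084,+0.97827); SVD([r₁ r₂ r₃]) → R = UVᵀ:
  R  [+0.95320 -0.22102 +0.20630]
  R  [+0.22154 +0.97493 +0.02084]
  R  [-0.20574 +0.02584 +0.97827]
t = (-0.01930, -0.02841, +0.60827) m
tr R = 2.906394; θ = arccos((tr R − 1)/2) = 0.307158 rad = 17.599°
axis k = ((R−Rᵀ)₃₂, (R−Rᵀ)₁₃, (R−Rᵀ)₂₁) / (2 sinθ) = (+0.008264, +0.681396, +0.731869)
rvec = θ·k = (+0.002538, +0.209296, +0.224799)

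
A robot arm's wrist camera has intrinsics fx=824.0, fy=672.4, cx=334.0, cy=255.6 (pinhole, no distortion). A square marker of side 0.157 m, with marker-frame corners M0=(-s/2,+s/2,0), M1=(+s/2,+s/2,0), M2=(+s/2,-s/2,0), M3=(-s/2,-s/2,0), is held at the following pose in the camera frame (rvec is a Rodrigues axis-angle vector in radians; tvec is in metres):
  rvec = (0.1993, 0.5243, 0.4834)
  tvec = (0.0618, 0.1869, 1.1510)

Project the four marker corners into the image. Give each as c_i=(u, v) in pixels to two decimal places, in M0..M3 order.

c0=(314.71, 376.13) c1=(399.42, 428.66) c2=(448.47, 352.24) c3=(357.43, 302.02)

Intrinsics K: fx=824.0, fy=672.4, cx=334.0, cy=255.6
Marker side s = 0.157 m; corners in marker frame (Z=0):
  M0 = (-0.0785, +0.0785, 0)
  M1 = (+0.0785, +0.0785, 0)
  M2 = (+0.0785, -0.0785, 0)
  M3 = (-0.0785, -0.0785, 0)
rvec = (0.1993, 0.5243, 0.4834), |rvec| = θ = 0.74046 rad = 42.425°
Rodrigues: sinθ=0.67463, 1−cosθ=0.26184; R = I + sinθ·[k]× + (1−cosθ)·[k]×²:
    [+0.75713 -0.39052 +0.52370]
    [+0.49032 +0.86943 -0.06054]
    [-0.43168 +0.30262 +0.84975]
t = (0.0618, 0.1869, 1.1510) m
M0: Pc = R·M0+t = (-0.02829, +0.21666, +1.20864); u = 824.0·(-0.02829)/1.20864 + 334.0 = 314.7131, v = 672.4·(+0.21666)/1.20864 + 255.6 = 376.1339
M1: Pc = R·M1+t = (+0.09058, +0.29364, +1.14087); u = 824.0·(+0.09058)/1.14087 + 334.0 = 399.4209, v = 672.4·(+0.29364)/1.14087 + 255.6 = 428.6648
M2: Pc = R·M2+t = (+0.15189, +0.15714, +1.09336); u = 824.0·(+0.15189)/1.09336 + 334.0 = 448.4707, v = 672.4·(+0.15714)/1.09336 + 255.6 = 352.2388
M3: Pc = R·M3+t = (+0.03302, +0.08016, +1.16113); u = 824.0·(+0.03302)/1.16113 + 334.0 = 357.4338, v = 672.4·(+0.08016)/1.16113 + 255.6 = 302.0193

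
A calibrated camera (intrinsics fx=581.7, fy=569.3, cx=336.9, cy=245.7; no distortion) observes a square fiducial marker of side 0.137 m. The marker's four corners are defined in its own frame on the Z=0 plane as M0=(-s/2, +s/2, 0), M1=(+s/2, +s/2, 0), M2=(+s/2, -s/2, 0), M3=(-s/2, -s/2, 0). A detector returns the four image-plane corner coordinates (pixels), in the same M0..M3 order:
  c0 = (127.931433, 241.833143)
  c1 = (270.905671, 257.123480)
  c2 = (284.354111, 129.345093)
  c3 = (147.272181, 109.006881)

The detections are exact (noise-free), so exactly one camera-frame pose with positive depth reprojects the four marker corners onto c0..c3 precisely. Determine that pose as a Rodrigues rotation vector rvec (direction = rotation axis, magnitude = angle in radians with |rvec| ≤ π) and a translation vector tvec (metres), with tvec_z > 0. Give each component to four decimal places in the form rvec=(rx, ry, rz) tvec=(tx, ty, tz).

Intrinsics K: fx=581.7, fy=569.3, cx=336.9, cy=245.7
Marker side s = 0.137 m; corners in marker frame (Z=0):
  M0 = (-0.0685, +0.0685, 0)
  M1 = (+0.0685, +0.0685, 0)
  M2 = (+0.0685, -0.0685, 0)
  M3 = (-0.0685, -0.0685, 0)
Detected image corners:
  c0 = (127.931433, 241.833143) px
  c1 = (270.905671, 257.123480) px
  c2 = (284.354111, 129.345093) px
  c3 = (147.272181, 109.006881) px
Planar DLT: solve 8×8 A·h = b for H (H[2,2]=1):
  H  [+1088.06928 -175.19687 +209.30032]
  H  [+189.29122 +900.99085 +183.31844]
  H  [+0.31965 -0.26972 +1.00000]
B = K⁻¹H; ‖b₁‖=1.726411, ‖b₂‖=1.726411; λ = 2/(‖b₁‖+‖b₂‖) = 0.579236, sign → tz>0 ⇒ λ=+0.579236
r₁ = λ·B[:,0] = (+0.97623,+0.11269,+0.18515); r₂ = λ·B[:,1] = (-0.08397,+0.98414,-0.15623)
r₃ = r₁×r₂ = (-0.19982,+0.13697,+0.97021); SVD([r₁ r₂ r₃]) → R = UVᵀ:
  R  [+0.97623 -0.08397 -0.19982]
  R  [+0.11269 +0.98414 +0.13697]
  R  [+0.18515 -0.15623 +0.97021]
t = (-0.12706, -0.06347, +0.57924) m
tr R = 2.930583; θ = arccos((tr R − 1)/2) = 0.264239 rad = 15.140°
axis k = ((R−Rᵀ)₃₂, (R−Rᵀ)₁₃, (R−Rᵀ)₂₁) / (2 sinθ) = (-0.561326, -0.737002, +0.376485)
rvec = θ·k = (-0.148324, -0.194744, +0.099482)

rvec=(-0.1483, -0.1947, 0.0995) tvec=(-0.1271, -0.0635, 0.5792)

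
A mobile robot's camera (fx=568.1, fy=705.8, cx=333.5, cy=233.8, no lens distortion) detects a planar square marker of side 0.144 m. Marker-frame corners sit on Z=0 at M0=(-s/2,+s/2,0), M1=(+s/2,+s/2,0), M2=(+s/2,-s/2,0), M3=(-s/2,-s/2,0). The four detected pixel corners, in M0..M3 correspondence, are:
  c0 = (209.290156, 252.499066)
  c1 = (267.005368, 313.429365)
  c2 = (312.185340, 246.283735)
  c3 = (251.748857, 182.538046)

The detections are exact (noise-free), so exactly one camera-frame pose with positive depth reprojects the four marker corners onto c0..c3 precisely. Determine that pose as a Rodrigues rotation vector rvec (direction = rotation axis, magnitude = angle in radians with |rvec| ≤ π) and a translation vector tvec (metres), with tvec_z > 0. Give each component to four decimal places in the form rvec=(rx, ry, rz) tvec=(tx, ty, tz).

Intrinsics K: fx=568.1, fy=705.8, cx=333.5, cy=233.8
Marker side s = 0.144 m; corners in marker frame (Z=0):
  M0 = (-0.0720, +0.0720, 0)
  M1 = (+0.0720, +0.0720, 0)
  M2 = (+0.0720, -0.0720, 0)
  M3 = (-0.0720, -0.0720, 0)
Detected image corners:
  c0 = (209.290156, 252.499066) px
  c1 = (267.005368, 313.429365) px
  c2 = (312.185340, 246.283735) px
  c3 = (251.748857, 182.538046) px
Planar DLT: solve 8×8 A·h = b for H (H[2,2]=1):
  H  [+409.14968 -221.76434 +259.54956]
  H  [+431.83463 +554.99299 +249.46317]
  H  [-0.00340 +0.31737 +1.00000]
B = K⁻¹H; ‖b₁‖=0.947264, ‖b₂‖=0.947264; λ = 2/(‖b₁‖+‖b₂‖) = 1.055672, sign → tz>0 ⇒ λ=+1.055672
r₁ = λ·B[:,0] = (+0.76241,+0.64709,-0.00359); r₂ = λ·B[:,1] = (-0.60878,+0.71913,+0.33504)
r₃ = r₁×r₂ = (+0.21938,-0.25325,+0.94220); SVD([r₁ r₂ r₃]) → R = UVᵀ:
  R  [+0.76241 -0.60878 +0.21938]
  R  [+0.64709 +0.71913 -0.25325]
  R  [-0.00359 +0.33504 +0.94220]
t = (-0.13742, +0.02343, +1.05567) m
tr R = 2.423731; θ = arccos((tr R − 1)/2) = 0.778646 rad = 44.613°
axis k = ((R−Rᵀ)₃₂, (R−Rᵀ)₁₃, (R−Rᵀ)₂₁) / (2 sinθ) = (+0.418822, +0.158734, +0.894087)
rvec = θ·k = (+0.326114, +0.123598, +0.696177)

rvec=(0.3261, 0.1236, 0.6962) tvec=(-0.1374, 0.0234, 1.0557)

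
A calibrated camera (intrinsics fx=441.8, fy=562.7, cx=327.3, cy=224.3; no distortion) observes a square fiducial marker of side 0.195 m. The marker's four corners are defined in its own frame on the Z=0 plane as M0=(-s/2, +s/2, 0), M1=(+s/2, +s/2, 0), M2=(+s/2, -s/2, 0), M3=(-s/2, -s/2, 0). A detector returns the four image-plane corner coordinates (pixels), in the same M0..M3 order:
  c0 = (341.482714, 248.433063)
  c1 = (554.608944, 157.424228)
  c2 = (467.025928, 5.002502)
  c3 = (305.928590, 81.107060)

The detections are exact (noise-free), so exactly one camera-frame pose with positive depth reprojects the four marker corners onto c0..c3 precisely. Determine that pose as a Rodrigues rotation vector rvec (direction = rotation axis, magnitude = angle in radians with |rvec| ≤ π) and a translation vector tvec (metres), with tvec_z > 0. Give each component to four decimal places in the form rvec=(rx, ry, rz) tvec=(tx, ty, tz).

Intrinsics K: fx=441.8, fy=562.7, cx=327.3, cy=224.3
Marker side s = 0.195 m; corners in marker frame (Z=0):
  M0 = (-0.0975, +0.0975, 0)
  M1 = (+0.0975, +0.0975, 0)
  M2 = (+0.0975, -0.0975, 0)
  M3 = (-0.0975, -0.0975, 0)
Detected image corners:
  c0 = (341.482714, 248.433063) px
  c1 = (554.608944, 157.424228) px
  c2 = (467.025928, 5.002502) px
  c3 = (305.928590, 81.107060) px
Planar DLT: solve 8×8 A·h = b for H (H[2,2]=1):
  H  [+846.84695 -250.92770 +411.12712]
  H  [-451.50219 +654.56008 +113.39129]
  H  [-0.22798 -1.35095 +1.00000]
B = K⁻¹H; ‖b₁‖=2.215490, ‖b₂‖=2.215491; λ = 2/(‖b₁‖+‖b₂‖) = 0.451367, sign → tz>0 ⇒ λ=+0.451367
r₁ = λ·B[:,0] = (+0.94142,-0.32115,-0.10290); r₂ = λ·B[:,1] = (+0.19538,+0.76812,-0.60977)
r₃ = r₁×r₂ = (+0.27487,+0.55395,+0.78587); SVD([r₁ r₂ r₃]) → R = UVᵀ:
  R  [+0.94142 +0.19538 +0.27487]
  R  [-0.32115 +0.76812 +0.55395]
  R  [-0.10290 -0.60977 +0.78587]
t = (+0.08564, -0.08896, +0.45137) m
tr R = 2.495404; θ = arccos((tr R − 1)/2) = 0.726202 rad = 41.608°
axis k = ((R−Rᵀ)₃₂, (R−Rᵀ)₁₃, (R−Rᵀ)₂₁) / (2 sinθ) = (-0.876251, +0.284455, -0.388933)
rvec = θ·k = (-0.636335, +0.206572, -0.282444)

rvec=(-0.6363, 0.2066, -0.2824) tvec=(0.0856, -0.0890, 0.4514)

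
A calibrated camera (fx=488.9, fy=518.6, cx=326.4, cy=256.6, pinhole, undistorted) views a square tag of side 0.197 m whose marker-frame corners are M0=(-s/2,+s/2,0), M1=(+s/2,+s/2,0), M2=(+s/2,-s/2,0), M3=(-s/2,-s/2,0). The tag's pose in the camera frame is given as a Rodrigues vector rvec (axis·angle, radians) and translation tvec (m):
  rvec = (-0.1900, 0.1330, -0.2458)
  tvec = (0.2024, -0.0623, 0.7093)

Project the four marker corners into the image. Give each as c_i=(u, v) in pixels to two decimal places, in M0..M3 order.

Intrinsics K: fx=488.9, fy=518.6, cx=326.4, cy=256.6
Marker side s = 0.197 m; corners in marker frame (Z=0):
  M0 = (-0.0985, +0.0985, 0)
  M1 = (+0.0985, +0.0985, 0)
  M2 = (+0.0985, -0.0985, 0)
  M3 = (-0.0985, -0.0985, 0)
rvec = (-0.1900, 0.1330, -0.2458), |rvec| = θ = 0.33794 rad = 19.363°
Rodrigues: sinθ=0.33155, 1−cosθ=0.05656; R = I + sinθ·[k]× + (1−cosθ)·[k]×²:
    [+0.96132 +0.22863 +0.15361]
    [-0.25366 +0.95220 +0.17021]
    [-0.10735 -0.20259 +0.97336]
t = (0.2024, -0.0623, 0.7093) m
M0: Pc = R·M0+t = (+0.13023, +0.05648, +0.69992); u = 488.9·(+0.13023)/0.69992 + 326.4 = 417.3673, v = 518.6·(+0.05648)/0.69992 + 256.6 = 298.4465
M1: Pc = R·M1+t = (+0.31961, +0.00651, +0.67877); u = 488.9·(+0.31961)/0.67877 + 326.4 = 556.6066, v = 518.6·(+0.00651)/0.67877 + 256.6 = 261.5706
M2: Pc = R·M2+t = (+0.27457, -0.18108, +0.71868); u = 488.9·(+0.27457)/0.71868 + 326.4 = 513.1823, v = 518.6·(-0.18108)/0.71868 + 256.6 = 125.9347
M3: Pc = R·M3+t = (+0.08519, -0.13111, +0.73983); u = 488.9·(+0.08519)/0.73983 + 326.4 = 382.6959, v = 518.6·(-0.13111)/0.73983 + 256.6 = 164.6985

c0=(417.37, 298.45) c1=(556.61, 261.57) c2=(513.18, 125.93) c3=(382.70, 164.70)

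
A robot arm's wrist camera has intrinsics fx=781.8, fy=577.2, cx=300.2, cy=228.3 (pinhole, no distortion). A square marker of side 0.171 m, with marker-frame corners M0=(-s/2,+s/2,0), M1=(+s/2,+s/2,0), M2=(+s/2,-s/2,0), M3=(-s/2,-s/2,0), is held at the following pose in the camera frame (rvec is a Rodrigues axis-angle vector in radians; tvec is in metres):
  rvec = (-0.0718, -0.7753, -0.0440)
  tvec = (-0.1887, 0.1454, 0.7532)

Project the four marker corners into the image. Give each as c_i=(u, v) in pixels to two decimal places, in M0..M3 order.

Intrinsics K: fx=781.8, fy=577.2, cx=300.2, cy=228.3
Marker side s = 0.171 m; corners in marker frame (Z=0):
  M0 = (-0.0855, +0.0855, 0)
  M1 = (+0.0855, +0.0855, 0)
  M2 = (+0.0855, -0.0855, 0)
  M3 = (-0.0855, -0.0855, 0)
rvec = (-0.0718, -0.7753, -0.0440), |rvec| = θ = 0.77986 rad = 44.683°
Rodrigues: sinθ=0.70318, 1−cosθ=0.28899; R = I + sinθ·[k]× + (1−cosθ)·[k]×²:
    [+0.71346 +0.06612 -0.69757]
    [-0.01322 +0.99663 +0.08095]
    [+0.70057 -0.04853 +0.71193]
t = (-0.1887, 0.1454, 0.7532) m
M0: Pc = R·M0+t = (-0.24405, +0.23174, +0.68915); u = 781.8·(-0.24405)/0.68915 + 300.2 = 23.3435, v = 577.2·(+0.23174)/0.68915 + 228.3 = 422.3962
M1: Pc = R·M1+t = (-0.12205, +0.22948, +0.80895); u = 781.8·(-0.12205)/0.80895 + 300.2 = 182.2506, v = 577.2·(+0.22948)/0.80895 + 228.3 = 392.0391
M2: Pc = R·M2+t = (-0.13335, +0.05906, +0.81725); u = 781.8·(-0.13335)/0.81725 + 300.2 = 172.6315, v = 577.2·(+0.05906)/0.81725 + 228.3 = 270.0107
M3: Pc = R·M3+t = (-0.25535, +0.06132, +0.69745); u = 781.8·(-0.25535)/0.69745 + 300.2 = 13.9629, v = 577.2·(+0.06132)/0.69745 + 228.3 = 279.0464

c0=(23.34, 422.40) c1=(182.25, 392.04) c2=(172.63, 270.01) c3=(13.96, 279.05)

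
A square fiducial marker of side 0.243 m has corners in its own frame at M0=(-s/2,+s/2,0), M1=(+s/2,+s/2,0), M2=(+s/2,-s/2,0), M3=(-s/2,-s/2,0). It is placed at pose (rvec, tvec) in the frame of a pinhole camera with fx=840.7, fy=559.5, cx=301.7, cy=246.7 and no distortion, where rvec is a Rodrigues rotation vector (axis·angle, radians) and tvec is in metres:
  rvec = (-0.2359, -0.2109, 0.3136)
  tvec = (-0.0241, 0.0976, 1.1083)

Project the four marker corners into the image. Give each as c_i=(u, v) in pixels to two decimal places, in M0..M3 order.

Intrinsics K: fx=840.7, fy=559.5, cx=301.7, cy=246.7
Marker side s = 0.243 m; corners in marker frame (Z=0):
  M0 = (-0.1215, +0.1215, 0)
  M1 = (+0.1215, +0.1215, 0)
  M2 = (+0.1215, -0.1215, 0)
  M3 = (-0.1215, -0.1215, 0)
rvec = (-0.2359, -0.2109, 0.3136), |rvec| = θ = 0.44550 rad = 25.525°
Rodrigues: sinθ=0.43091, 1−cosθ=0.09761; R = I + sinθ·[k]× + (1−cosθ)·[k]×²:
    [+0.92976 -0.27886 -0.24037]
    [+0.32780 +0.92427 +0.19565]
    [+0.16761 -0.26070 +0.95076]
t = (-0.0241, 0.0976, 1.1083) m
M0: Pc = R·M0+t = (-0.17095, +0.17007, +1.05626); u = 840.7·(-0.17095)/1.05626 + 301.7 = 165.6390, v = 559.5·(+0.17007)/1.05626 + 246.7 = 336.7866
M1: Pc = R·M1+t = (+0.05498, +0.24973, +1.09699); u = 840.7·(+0.05498)/1.09699 + 301.7 = 343.8383, v = 559.5·(+0.24973)/1.09699 + 246.7 = 374.0682
M2: Pc = R·M2+t = (+0.12275, +0.02513, +1.16034); u = 840.7·(+0.12275)/1.16034 + 301.7 = 390.6343, v = 559.5·(+0.02513)/1.16034 + 246.7 = 258.8167
M3: Pc = R·M3+t = (-0.10318, -0.05453, +1.11961); u = 840.7·(-0.10318)/1.11961 + 301.7 = 224.2203, v = 559.5·(-0.05453)/1.11961 + 246.7 = 219.4520

c0=(165.64, 336.79) c1=(343.84, 374.07) c2=(390.63, 258.82) c3=(224.22, 219.45)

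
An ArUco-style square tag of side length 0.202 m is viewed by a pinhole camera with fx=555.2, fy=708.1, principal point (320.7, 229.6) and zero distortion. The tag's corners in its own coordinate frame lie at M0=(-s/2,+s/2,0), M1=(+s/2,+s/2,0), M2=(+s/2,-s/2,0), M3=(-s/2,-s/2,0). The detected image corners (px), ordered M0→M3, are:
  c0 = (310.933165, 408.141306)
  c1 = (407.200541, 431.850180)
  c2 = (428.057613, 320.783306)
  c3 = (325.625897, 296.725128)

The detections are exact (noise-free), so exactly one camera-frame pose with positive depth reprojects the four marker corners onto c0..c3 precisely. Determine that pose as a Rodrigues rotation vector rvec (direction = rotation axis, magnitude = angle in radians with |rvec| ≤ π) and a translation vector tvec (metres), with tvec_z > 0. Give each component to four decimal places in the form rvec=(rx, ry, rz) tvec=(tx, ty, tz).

rvec=(0.3343, 0.0836, 0.1662) tvec=(0.0939, 0.2149, 1.1158)

Intrinsics K: fx=555.2, fy=708.1, cx=320.7, cy=229.6
Marker side s = 0.202 m; corners in marker frame (Z=0):
  M0 = (-0.1010, +0.1010, 0)
  M1 = (+0.1010, +0.1010, 0)
  M2 = (+0.1010, -0.1010, 0)
  M3 = (-0.1010, -0.1010, 0)
Detected image corners:
  c0 = (310.933165, 408.141306) px
  c1 = (407.200541, 431.850180) px
  c2 = (428.057613, 320.783306) px
  c3 = (325.625897, 296.725128) px
Planar DLT: solve 8×8 A·h = b for H (H[2,2]=1):
  H  [+473.50947 +21.90692 +367.44285]
  H  [+100.52297 +659.46319 +365.99320]
  H  [-0.04854 +0.29848 +1.00000]
B = K⁻¹H; ‖b₁‖=0.896220, ‖b₂‖=0.896220; λ = 2/(‖b₁‖+‖b₂‖) = 1.115797, sign → tz>0 ⇒ λ=+1.115797
r₁ = λ·B[:,0] = (+0.98291,+0.17596,-0.05416); r₂ = λ·B[:,1] = (-0.14835,+0.93117,+0.33304)
r₃ = r₁×r₂ = (+0.10903,-0.31931,+0.94136); SVD([r₁ r₂ r₃]) → R = UVᵀ:
  R  [+0.98291 -0.14835 +0.10903]
  R  [+0.17596 +0.93117 -0.31931]
  R  [-0.05416 +0.33304 +0.94136]
t = (+0.09394, +0.21492, +1.11580) m
tr R = 2.855430; θ = arccos((tr R − 1)/2) = 0.382552 rad = 21.919°
axis k = ((R−Rᵀ)₃₂, (R−Rᵀ)₁₃, (R−Rᵀ)₂₁) / (2 sinθ) = (+0.873796, +0.218588, +0.434395)
rvec = θ·k = (+0.334272, +0.083621, +0.166178)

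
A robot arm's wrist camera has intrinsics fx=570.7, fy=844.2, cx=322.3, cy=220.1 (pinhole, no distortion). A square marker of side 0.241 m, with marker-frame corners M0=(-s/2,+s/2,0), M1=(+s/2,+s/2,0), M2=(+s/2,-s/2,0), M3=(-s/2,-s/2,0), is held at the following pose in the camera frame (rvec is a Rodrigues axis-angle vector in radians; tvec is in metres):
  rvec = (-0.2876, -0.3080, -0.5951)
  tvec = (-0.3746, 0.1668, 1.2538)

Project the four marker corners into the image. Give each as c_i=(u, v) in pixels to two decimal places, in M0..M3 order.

Intrinsics K: fx=570.7, fy=844.2, cx=322.3, cy=220.1
Marker side s = 0.241 m; corners in marker frame (Z=0):
  M0 = (-0.1205, +0.1205, 0)
  M1 = (+0.1205, +0.1205, 0)
  M2 = (+0.1205, -0.1205, 0)
  M3 = (-0.1205, -0.1205, 0)
rvec = (-0.2876, -0.3080, -0.5951), |rvec| = θ = 0.72919 rad = 41.780°
Rodrigues: sinθ=0.66627, 1−cosθ=0.25429; R = I + sinθ·[k]× + (1−cosθ)·[k]×²:
    [+0.78527 +0.58611 -0.19957]
    [-0.50138 +0.79108 +0.35044]
    [+0.36327 -0.17513 +0.91508]
t = (-0.3746, 0.1668, 1.2538) m
M0: Pc = R·M0+t = (-0.39860, +0.32254, +1.18892); u = 570.7·(-0.39860)/1.18892 + 322.3 = 130.9669, v = 844.2·(+0.32254)/1.18892 + 220.1 = 449.1223
M1: Pc = R·M1+t = (-0.20935, +0.20171, +1.27647); u = 570.7·(-0.20935)/1.27647 + 322.3 = 228.7018, v = 844.2·(+0.20171)/1.27647 + 220.1 = 353.5007
M2: Pc = R·M2+t = (-0.35060, +0.01106, +1.31868); u = 570.7·(-0.35060)/1.31868 + 322.3 = 170.5660, v = 844.2·(+0.01106)/1.31868 + 220.1 = 227.1792
M3: Pc = R·M3+t = (-0.53985, +0.13189, +1.23113); u = 570.7·(-0.53985)/1.23113 + 322.3 = 72.0475, v = 844.2·(+0.13189)/1.23113 + 220.1 = 310.5398

c0=(130.97, 449.12) c1=(228.70, 353.50) c2=(170.57, 227.18) c3=(72.05, 310.54)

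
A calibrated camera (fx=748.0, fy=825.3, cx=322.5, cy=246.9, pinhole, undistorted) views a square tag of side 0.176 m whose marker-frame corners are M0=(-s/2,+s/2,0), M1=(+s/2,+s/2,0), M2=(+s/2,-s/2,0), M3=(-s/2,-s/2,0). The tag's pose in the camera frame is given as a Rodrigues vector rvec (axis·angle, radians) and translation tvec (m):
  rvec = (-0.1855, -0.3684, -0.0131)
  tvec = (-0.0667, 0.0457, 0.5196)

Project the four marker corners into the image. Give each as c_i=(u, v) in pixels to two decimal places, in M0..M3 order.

c0=(93.32, 474.67) c1=(349.72, 453.46) c2=(337.44, 190.18) c3=(95.43, 177.02)

Intrinsics K: fx=748.0, fy=825.3, cx=322.5, cy=246.9
Marker side s = 0.176 m; corners in marker frame (Z=0):
  M0 = (-0.0880, +0.0880, 0)
  M1 = (+0.0880, +0.0880, 0)
  M2 = (+0.0880, -0.0880, 0)
  M3 = (-0.0880, -0.0880, 0)
rvec = (-0.1855, -0.3684, -0.0131), |rvec| = θ = 0.41267 rad = 23.645°
Rodrigues: sinθ=0.40106, 1−cosθ=0.08395; R = I + sinθ·[k]× + (1−cosθ)·[k]×²:
    [+0.93301 +0.04642 -0.35683]
    [+0.02096 +0.98295 +0.18266]
    [+0.35923 -0.17790 +0.91614]
t = (-0.0667, 0.0457, 0.5196) m
M0: Pc = R·M0+t = (-0.14472, +0.13036, +0.47233); u = 748.0·(-0.14472)/0.47233 + 322.5 = 93.3164, v = 825.3·(+0.13036)/0.47233 + 246.9 = 474.6688
M1: Pc = R·M1+t = (+0.01949, +0.13404, +0.53556); u = 748.0·(+0.01949)/0.53556 + 322.5 = 349.7212, v = 825.3·(+0.13404)/0.53556 + 246.9 = 453.4634
M2: Pc = R·M2+t = (+0.01132, -0.03896, +0.56687); u = 748.0·(+0.01132)/0.56687 + 322.5 = 337.4376, v = 825.3·(-0.03896)/0.56687 + 246.9 = 190.1844
M3: Pc = R·M3+t = (-0.15289, -0.04264, +0.50364); u = 748.0·(-0.15289)/0.50364 + 322.5 = 95.4310, v = 825.3·(-0.04264)/0.50364 + 246.9 = 177.0210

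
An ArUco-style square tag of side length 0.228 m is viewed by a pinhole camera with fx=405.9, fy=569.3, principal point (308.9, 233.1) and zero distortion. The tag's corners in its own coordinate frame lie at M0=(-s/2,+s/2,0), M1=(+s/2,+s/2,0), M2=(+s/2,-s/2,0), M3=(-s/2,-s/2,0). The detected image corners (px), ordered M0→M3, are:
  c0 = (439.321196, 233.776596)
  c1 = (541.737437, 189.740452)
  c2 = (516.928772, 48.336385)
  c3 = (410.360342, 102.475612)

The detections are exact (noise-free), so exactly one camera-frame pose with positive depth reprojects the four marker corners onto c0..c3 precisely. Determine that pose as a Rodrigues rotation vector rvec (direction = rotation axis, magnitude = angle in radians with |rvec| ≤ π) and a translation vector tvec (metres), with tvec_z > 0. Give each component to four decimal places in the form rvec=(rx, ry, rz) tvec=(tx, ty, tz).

Intrinsics K: fx=405.9, fy=569.3, cx=308.9, cy=233.1
Marker side s = 0.228 m; corners in marker frame (Z=0):
  M0 = (-0.1140, +0.1140, 0)
  M1 = (+0.1140, +0.1140, 0)
  M2 = (+0.1140, -0.1140, 0)
  M3 = (-0.1140, -0.1140, 0)
Detected image corners:
  c0 = (439.321196, 233.776596) px
  c1 = (541.737437, 189.740452) px
  c2 = (516.928772, 48.336385) px
  c3 = (410.360342, 102.475612) px
Planar DLT: solve 8×8 A·h = b for H (H[2,2]=1):
  H  [+343.55121 +230.77395 +476.01916]
  H  [-249.16123 +631.32163 +146.08828]
  H  [-0.24001 +0.23603 +1.00000]
B = K⁻¹H; ‖b₁‖=1.109829, ‖b₂‖=1.109829; λ = 2/(‖b₁‖+‖b₂‖) = 0.901040, sign → tz>0 ⇒ λ=+0.901040
r₁ = λ·B[:,0] = (+0.92721,-0.30581,-0.21625); r₂ = λ·B[:,1] = (+0.35043,+0.91212,+0.21268)
r₃ = r₁×r₂ = (+0.13221,-0.27298,+0.95289); SVD([r₁ r₂ r₃]) → R = UVᵀ:
  R  [+0.92721 +0.35043 +0.13221]
  R  [-0.30581 +0.91212 -0.27298]
  R  [-0.21625 +0.21268 +0.95289]
t = (+0.37098, -0.13771, +0.90104) m
tr R = 2.792222; θ = arccos((tr R − 1)/2) = 0.459868 rad = 26.348°
axis k = ((R−Rᵀ)₃₂, (R−Rᵀ)₁₃, (R−Rᵀ)₂₁) / (2 sinθ) = (+0.547119, +0.392568, -0.739291)
rvec = θ·k = (+0.251602, +0.180530, -0.339976)

rvec=(0.2516, 0.1805, -0.3400) tvec=(0.3710, -0.1377, 0.9010)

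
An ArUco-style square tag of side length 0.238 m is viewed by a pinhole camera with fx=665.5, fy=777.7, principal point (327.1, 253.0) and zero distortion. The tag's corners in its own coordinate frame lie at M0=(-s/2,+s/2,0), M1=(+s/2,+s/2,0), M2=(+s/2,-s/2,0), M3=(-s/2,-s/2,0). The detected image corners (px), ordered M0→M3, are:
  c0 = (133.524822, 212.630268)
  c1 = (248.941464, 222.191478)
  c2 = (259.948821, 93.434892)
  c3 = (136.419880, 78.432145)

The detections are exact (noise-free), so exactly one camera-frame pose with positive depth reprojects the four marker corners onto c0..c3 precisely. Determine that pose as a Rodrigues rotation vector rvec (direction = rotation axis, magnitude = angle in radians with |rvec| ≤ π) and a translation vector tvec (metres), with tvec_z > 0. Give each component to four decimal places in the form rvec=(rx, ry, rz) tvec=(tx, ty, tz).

Intrinsics K: fx=665.5, fy=777.7, cx=327.1, cy=253.0
Marker side s = 0.238 m; corners in marker frame (Z=0):
  M0 = (-0.1190, +0.1190, 0)
  M1 = (+0.1190, +0.1190, 0)
  M2 = (+0.1190, -0.1190, 0)
  M3 = (-0.1190, -0.1190, 0)
Detected image corners:
  c0 = (133.524822, 212.630268) px
  c1 = (248.941464, 222.191478) px
  c2 = (259.948821, 93.434892) px
  c3 = (136.419880, 78.432145) px
Planar DLT: solve 8×8 A·h = b for H (H[2,2]=1):
  H  [+529.90584 +27.70524 +195.62829]
  H  [+73.41772 +596.79070 +154.07773]
  H  [+0.14645 +0.29382 +1.00000]
B = K⁻¹H; ‖b₁‖=0.740406, ‖b₂‖=0.740406; λ = 2/(‖b₁‖+‖b₂‖) = 1.350609, sign → tz>0 ⇒ λ=+1.350609
r₁ = λ·B[:,0] = (+0.97821,+0.06316,+0.19780); r₂ = λ·B[:,1] = (-0.13882,+0.90733,+0.39683)
r₃ = r₁×r₂ = (-0.15441,-0.41564,+0.89633); SVD([r₁ r₂ r₃]) → R = UVᵀ:
  R  [+0.97821 -0.13882 -0.15441]
  R  [+0.06316 +0.90733 -0.41564]
  R  [+0.19780 +0.39683 +0.89633]
t = (-0.26682, -0.17180, +1.35061) m
tr R = 2.781864; θ = arccos((tr R − 1)/2) = 0.471403 rad = 27.009°
axis k = ((R−Rᵀ)₃₂, (R−Rᵀ)₁₃, (R−Rᵀ)₂₁) / (2 sinθ) = (+0.894529, -0.387772, +0.222374)
rvec = θ·k = (+0.421684, -0.182797, +0.104828)

rvec=(0.4217, -0.1828, 0.1048) tvec=(-0.2668, -0.1718, 1.3506)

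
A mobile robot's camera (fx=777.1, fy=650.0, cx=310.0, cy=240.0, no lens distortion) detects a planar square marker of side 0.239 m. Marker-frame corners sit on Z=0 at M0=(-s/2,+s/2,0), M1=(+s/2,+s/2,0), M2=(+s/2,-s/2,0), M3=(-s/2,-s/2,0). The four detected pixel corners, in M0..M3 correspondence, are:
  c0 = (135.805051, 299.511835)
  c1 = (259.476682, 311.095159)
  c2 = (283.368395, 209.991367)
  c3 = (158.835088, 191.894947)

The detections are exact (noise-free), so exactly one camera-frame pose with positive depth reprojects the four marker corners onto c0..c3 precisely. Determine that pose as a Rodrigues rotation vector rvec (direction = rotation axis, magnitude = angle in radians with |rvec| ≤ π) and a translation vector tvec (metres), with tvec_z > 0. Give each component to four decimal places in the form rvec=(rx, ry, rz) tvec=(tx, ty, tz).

rvec=(0.1464, -0.3605, 0.1767) tvec=(-0.1843, 0.0308, 1.4480)

Intrinsics K: fx=777.1, fy=650.0, cx=310.0, cy=240.0
Marker side s = 0.239 m; corners in marker frame (Z=0):
  M0 = (-0.1195, +0.1195, 0)
  M1 = (+0.1195, +0.1195, 0)
  M2 = (+0.1195, -0.1195, 0)
  M3 = (-0.1195, -0.1195, 0)
Detected image corners:
  c0 = (135.805051, 299.511835) px
  c1 = (259.476682, 311.095159) px
  c2 = (283.368395, 209.991367) px
  c3 = (158.835088, 191.894947) px
Planar DLT: solve 8×8 A·h = b for H (H[2,2]=1):
  H  [+571.64002 -82.22827 +211.12004]
  H  [+125.31626 +455.57599 +253.82140]
  H  [+0.25027 +0.07636 +1.00000]
B = K⁻¹H; ‖b₁‖=0.690590, ‖b₂‖=0.690590; λ = 2/(‖b₁‖+‖b₂‖) = 1.448036, sign → tz>0 ⇒ λ=+1.448036
r₁ = λ·B[:,0] = (+0.92062,+0.14536,+0.36240); r₂ = λ·B[:,1] = (-0.19733,+0.97408,+0.11058)
r₃ = r₁×r₂ = (-0.33693,-0.17331,+0.92544); SVD([r₁ r₂ r₃]) → R = UVᵀ:
  R  [+0.92062 -0.19733 -0.33693]
  R  [+0.14536 +0.97408 -0.17331]
  R  [+0.36240 +0.11058 +0.92544]
t = (-0.18425, +0.03079, +1.44804) m
tr R = 2.820137; θ = arccos((tr R − 1)/2) = 0.427347 rad = 24.485°
axis k = ((R−Rᵀ)₃₂, (R−Rᵀ)₁₃, (R−Rᵀ)₂₁) / (2 sinθ) = (+0.342484, -0.843671, +0.413430)
rvec = θ·k = (+0.146359, -0.360540, +0.176678)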